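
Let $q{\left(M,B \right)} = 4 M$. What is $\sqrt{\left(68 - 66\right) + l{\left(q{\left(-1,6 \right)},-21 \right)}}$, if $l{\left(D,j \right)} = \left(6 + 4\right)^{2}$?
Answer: $\sqrt{102} \approx 10.1$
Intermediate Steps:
$l{\left(D,j \right)} = 100$ ($l{\left(D,j \right)} = 10^{2} = 100$)
$\sqrt{\left(68 - 66\right) + l{\left(q{\left(-1,6 \right)},-21 \right)}} = \sqrt{\left(68 - 66\right) + 100} = \sqrt{2 + 100} = \sqrt{102}$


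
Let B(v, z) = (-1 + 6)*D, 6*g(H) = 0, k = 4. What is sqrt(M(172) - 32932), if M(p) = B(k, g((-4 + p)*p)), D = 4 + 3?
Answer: I*sqrt(32897) ≈ 181.38*I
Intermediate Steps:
g(H) = 0 (g(H) = (1/6)*0 = 0)
D = 7
B(v, z) = 35 (B(v, z) = (-1 + 6)*7 = 5*7 = 35)
M(p) = 35
sqrt(M(172) - 32932) = sqrt(35 - 32932) = sqrt(-32897) = I*sqrt(32897)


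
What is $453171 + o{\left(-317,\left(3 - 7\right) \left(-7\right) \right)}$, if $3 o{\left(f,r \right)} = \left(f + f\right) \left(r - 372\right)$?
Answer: $\frac{1577609}{3} \approx 5.2587 \cdot 10^{5}$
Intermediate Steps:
$o{\left(f,r \right)} = \frac{2 f \left(-372 + r\right)}{3}$ ($o{\left(f,r \right)} = \frac{\left(f + f\right) \left(r - 372\right)}{3} = \frac{2 f \left(-372 + r\right)}{3}$)
$453171 + o{\left(-317,\left(3 - 7\right) \left(-7\right) \right)} = 453171 + \frac{2}{3} \left(-317\right) \left(-372 + \left(3 - 7\right) \left(-7\right)\right) = 453171 + \frac{2}{3} \left(-317\right) \left(-372 - -28\right) = 453171 + \frac{2}{3} \left(-317\right) \left(-372 + 28\right) = 453171 + \frac{2}{3} \left(-317\right) \left(-344\right) = 453171 + \frac{218096}{3} = \frac{1577609}{3}$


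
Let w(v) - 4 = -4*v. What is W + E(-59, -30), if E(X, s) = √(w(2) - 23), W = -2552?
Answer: -2552 + 3*I*√3 ≈ -2552.0 + 5.1962*I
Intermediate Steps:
w(v) = 4 - 4*v
E(X, s) = 3*I*√3 (E(X, s) = √((4 - 4*2) - 23) = √((4 - 8) - 23) = √(-4 - 23) = √(-27) = 3*I*√3)
W + E(-59, -30) = -2552 + 3*I*√3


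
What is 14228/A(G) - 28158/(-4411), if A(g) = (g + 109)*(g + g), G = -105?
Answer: -9776747/926310 ≈ -10.555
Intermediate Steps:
A(g) = 2*g*(109 + g) (A(g) = (109 + g)*(2*g) = 2*g*(109 + g))
14228/A(G) - 28158/(-4411) = 14228/((2*(-105)*(109 - 105))) - 28158/(-4411) = 14228/((2*(-105)*4)) - 28158*(-1/4411) = 14228/(-840) + 28158/4411 = 14228*(-1/840) + 28158/4411 = -3557/210 + 28158/4411 = -9776747/926310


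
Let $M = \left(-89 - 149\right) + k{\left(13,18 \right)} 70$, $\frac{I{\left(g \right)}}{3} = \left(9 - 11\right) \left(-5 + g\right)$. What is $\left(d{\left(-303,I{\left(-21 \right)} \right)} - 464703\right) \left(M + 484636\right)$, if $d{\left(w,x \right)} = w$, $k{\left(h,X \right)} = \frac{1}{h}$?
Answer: $- \frac{2928256243464}{13} \approx -2.2525 \cdot 10^{11}$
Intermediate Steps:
$I{\left(g \right)} = 30 - 6 g$ ($I{\left(g \right)} = 3 \left(9 - 11\right) \left(-5 + g\right) = 3 \left(- 2 \left(-5 + g\right)\right) = 3 \left(10 - 2 g\right) = 30 - 6 g$)
$M = - \frac{3024}{13}$ ($M = \left(-89 - 149\right) + \frac{1}{13} \cdot 70 = -238 + \frac{70}{13} = - \frac{3024}{13} \approx -232.62$)
$\left(d{\left(-303,I{\left(-21 \right)} \right)} - 464703\right) \left(M + 484636\right) = \left(-303 - 464703\right) \left(- \frac{3024}{13} + 484636\right) = \left(-465006\right) \frac{6297244}{13} = - \frac{2928256243464}{13}$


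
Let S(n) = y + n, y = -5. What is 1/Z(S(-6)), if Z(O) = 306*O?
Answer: -1/3366 ≈ -0.00029709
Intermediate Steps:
S(n) = -5 + n
1/Z(S(-6)) = 1/(306*(-5 - 6)) = 1/(306*(-11)) = 1/(-3366) = -1/3366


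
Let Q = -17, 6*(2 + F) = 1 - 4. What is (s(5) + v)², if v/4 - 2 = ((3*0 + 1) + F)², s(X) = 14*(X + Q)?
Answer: 22801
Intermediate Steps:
F = -5/2 (F = -2 + (1 - 4)/6 = -2 + (⅙)*(-3) = -2 - ½ = -5/2 ≈ -2.5000)
s(X) = -238 + 14*X (s(X) = 14*(X - 17) = 14*(-17 + X) = -238 + 14*X)
v = 17 (v = 8 + 4*((3*0 + 1) - 5/2)² = 8 + 4*((0 + 1) - 5/2)² = 8 + 4*(1 - 5/2)² = 8 + 4*(-3/2)² = 8 + 4*(9/4) = 8 + 9 = 17)
(s(5) + v)² = ((-238 + 14*5) + 17)² = ((-238 + 70) + 17)² = (-168 + 17)² = (-151)² = 22801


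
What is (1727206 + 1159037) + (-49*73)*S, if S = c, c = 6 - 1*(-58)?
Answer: 2657315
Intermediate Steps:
c = 64 (c = 6 + 58 = 64)
S = 64
(1727206 + 1159037) + (-49*73)*S = (1727206 + 1159037) - 49*73*64 = 2886243 - 3577*64 = 2886243 - 228928 = 2657315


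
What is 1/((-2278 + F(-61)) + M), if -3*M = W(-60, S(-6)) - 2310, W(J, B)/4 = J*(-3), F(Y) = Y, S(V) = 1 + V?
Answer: -1/1809 ≈ -0.00055279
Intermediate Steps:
W(J, B) = -12*J (W(J, B) = 4*(J*(-3)) = 4*(-3*J) = -12*J)
M = 530 (M = -(-12*(-60) - 2310)/3 = -(720 - 2310)/3 = -⅓*(-1590) = 530)
1/((-2278 + F(-61)) + M) = 1/((-2278 - 61) + 530) = 1/(-2339 + 530) = 1/(-1809) = -1/1809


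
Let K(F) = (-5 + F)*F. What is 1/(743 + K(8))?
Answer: 1/767 ≈ 0.0013038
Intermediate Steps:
K(F) = F*(-5 + F)
1/(743 + K(8)) = 1/(743 + 8*(-5 + 8)) = 1/(743 + 8*3) = 1/(743 + 24) = 1/767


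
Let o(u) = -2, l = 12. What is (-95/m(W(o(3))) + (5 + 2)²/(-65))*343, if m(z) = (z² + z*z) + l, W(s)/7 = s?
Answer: -8908053/26260 ≈ -339.23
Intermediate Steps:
W(s) = 7*s
m(z) = 12 + 2*z² (m(z) = (z² + z*z) + 12 = (z² + z²) + 12 = 2*z² + 12 = 12 + 2*z²)
(-95/m(W(o(3))) + (5 + 2)²/(-65))*343 = (-95/(12 + 2*(7*(-2))²) + (5 + 2)²/(-65))*343 = (-95/(12 + 2*(-14)²) + 7²*(-1/65))*343 = (-95/(12 + 2*196) + 49*(-1/65))*343 = (-95/(12 + 392) - 49/65)*343 = (-95/404 - 49/65)*343 = -25971/26260*343 = -8908053/26260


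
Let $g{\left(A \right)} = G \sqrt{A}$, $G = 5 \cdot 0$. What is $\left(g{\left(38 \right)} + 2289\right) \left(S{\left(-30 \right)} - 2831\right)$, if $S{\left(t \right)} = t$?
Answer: $-6548829$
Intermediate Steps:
$G = 0$
$g{\left(A \right)} = 0$ ($g{\left(A \right)} = 0 \sqrt{A} = 0$)
$\left(g{\left(38 \right)} + 2289\right) \left(S{\left(-30 \right)} - 2831\right) = \left(0 + 2289\right) \left(-30 - 2831\right) = 2289 \left(-2861\right) = -6548829$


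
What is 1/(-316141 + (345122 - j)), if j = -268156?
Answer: 1/297137 ≈ 3.3655e-6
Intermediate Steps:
1/(-316141 + (345122 - j)) = 1/(-316141 + (345122 - 1*(-268156))) = 1/(-316141 + (345122 + 268156)) = 1/(-316141 + 613278) = 1/297137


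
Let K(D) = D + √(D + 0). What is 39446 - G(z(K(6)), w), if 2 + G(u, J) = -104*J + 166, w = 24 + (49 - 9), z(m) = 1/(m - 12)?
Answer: 45938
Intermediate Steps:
K(D) = D + √D
z(m) = 1/(-12 + m)
w = 64 (w = 24 + 40 = 64)
G(u, J) = 164 - 104*J (G(u, J) = -2 + (-104*J + 166) = -2 + (166 - 104*J) = 164 - 104*J)
39446 - G(z(K(6)), w) = 39446 - (164 - 104*64) = 39446 - (164 - 6656) = 39446 - 1*(-6492) = 39446 + 6492 = 45938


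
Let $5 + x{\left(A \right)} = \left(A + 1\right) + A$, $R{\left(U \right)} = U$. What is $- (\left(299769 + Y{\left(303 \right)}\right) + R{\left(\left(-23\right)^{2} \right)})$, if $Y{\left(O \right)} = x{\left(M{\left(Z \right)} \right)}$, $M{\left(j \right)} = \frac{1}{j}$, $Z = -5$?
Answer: $- \frac{1501468}{5} \approx -3.0029 \cdot 10^{5}$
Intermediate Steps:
$x{\left(A \right)} = -4 + 2 A$ ($x{\left(A \right)} = -5 + \left(\left(A + 1\right) + A\right) = -5 + \left(\left(1 + A\right) + A\right) = -5 + \left(1 + 2 A\right) = -4 + 2 A$)
$Y{\left(O \right)} = - \frac{22}{5}$ ($Y{\left(O \right)} = -4 + \frac{2}{-5} = -4 + 2 \left(- \frac{1}{5}\right) = -4 - \frac{2}{5} = - \frac{22}{5}$)
$- (\left(299769 + Y{\left(303 \right)}\right) + R{\left(\left(-23\right)^{2} \right)}) = - (\left(299769 - \frac{22}{5}\right) + \left(-23\right)^{2}) = - (\frac{1498823}{5} + 529) = \left(-1\right) \frac{1501468}{5} = - \frac{1501468}{5}$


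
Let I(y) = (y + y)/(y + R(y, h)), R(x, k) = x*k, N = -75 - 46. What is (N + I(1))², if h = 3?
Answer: 58081/4 ≈ 14520.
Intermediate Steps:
N = -121
R(x, k) = k*x
I(y) = ½ (I(y) = (y + y)/(y + 3*y) = (2*y)/((4*y)) = (2*y)*(1/(4*y)) = ½)
(N + I(1))² = (-121 + ½)² = (-241/2)² = 58081/4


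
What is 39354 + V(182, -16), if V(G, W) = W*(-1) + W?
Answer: 39354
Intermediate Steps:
V(G, W) = 0 (V(G, W) = -W + W = 0)
39354 + V(182, -16) = 39354 + 0 = 39354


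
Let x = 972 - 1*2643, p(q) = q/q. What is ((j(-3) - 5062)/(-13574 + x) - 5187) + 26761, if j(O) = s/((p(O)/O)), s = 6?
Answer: 65780142/3049 ≈ 21574.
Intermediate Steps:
p(q) = 1
j(O) = 6*O (j(O) = 6/((1/O)) = 6/(1/O) = 6*O)
x = -1671 (x = 972 - 2643 = -1671)
((j(-3) - 5062)/(-13574 + x) - 5187) + 26761 = ((6*(-3) - 5062)/(-13574 - 1671) - 5187) + 26761 = ((-18 - 5062)/(-15245) - 5187) + 26761 = (-5080*(-1/15245) - 5187) + 26761 = (1016/3049 - 5187) + 26761 = -15814147/3049 + 26761 = 65780142/3049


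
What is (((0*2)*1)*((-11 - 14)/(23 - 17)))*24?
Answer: 0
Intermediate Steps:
(((0*2)*1)*((-11 - 14)/(23 - 17)))*24 = ((0*1)*(-25/6))*24 = (0*(-25*⅙))*24 = (0*(-25/6))*24 = 0*24 = 0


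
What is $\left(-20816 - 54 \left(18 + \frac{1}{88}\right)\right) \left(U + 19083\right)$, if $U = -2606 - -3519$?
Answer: $- \frac{4792536301}{11} \approx -4.3568 \cdot 10^{8}$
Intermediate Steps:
$U = 913$ ($U = -2606 + 3519 = 913$)
$\left(-20816 - 54 \left(18 + \frac{1}{88}\right)\right) \left(U + 19083\right) = \left(-20816 - 54 \left(18 + \frac{1}{88}\right)\right) \left(913 + 19083\right) = \left(-20816 - 54 \left(18 + \frac{1}{88}\right)\right) 19996 = \left(-20816 - \frac{42795}{44}\right) 19996 = \left(- \frac{958699}{44}\right) 19996 = - \frac{4792536301}{11}$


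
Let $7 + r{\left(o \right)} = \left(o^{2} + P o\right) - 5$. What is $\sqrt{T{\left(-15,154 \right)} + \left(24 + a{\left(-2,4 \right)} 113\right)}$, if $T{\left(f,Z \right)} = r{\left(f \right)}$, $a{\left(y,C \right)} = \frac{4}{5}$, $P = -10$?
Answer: $\frac{\sqrt{11935}}{5} \approx 21.849$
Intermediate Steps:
$a{\left(y,C \right)} = \frac{4}{5}$ ($a{\left(y,C \right)} = 4 \cdot \frac{1}{5} = \frac{4}{5}$)
$r{\left(o \right)} = -12 + o^{2} - 10 o$ ($r{\left(o \right)} = -7 - \left(5 - o^{2} + 10 o\right) = -12 + o^{2} - 10 o$)
$T{\left(f,Z \right)} = -12 + f^{2} - 10 f$
$\sqrt{T{\left(-15,154 \right)} + \left(24 + a{\left(-2,4 \right)} 113\right)} = \sqrt{\left(-12 + \left(-15\right)^{2} - -150\right) + \left(24 + \frac{4}{5} \cdot 113\right)} = \sqrt{\left(-12 + 225 + 150\right) + \left(24 + \frac{452}{5}\right)} = \sqrt{363 + \frac{572}{5}} = \sqrt{\frac{2387}{5}} = \frac{\sqrt{11935}}{5}$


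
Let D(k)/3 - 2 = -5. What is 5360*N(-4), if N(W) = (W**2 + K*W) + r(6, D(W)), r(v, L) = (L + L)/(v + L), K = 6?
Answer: -10720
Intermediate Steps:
D(k) = -9 (D(k) = 6 + 3*(-5) = 6 - 15 = -9)
r(v, L) = 2*L/(L + v) (r(v, L) = (2*L)/(L + v) = 2*L/(L + v))
N(W) = 6 + W**2 + 6*W (N(W) = (W**2 + 6*W) + 2*(-9)/(-9 + 6) = (W**2 + 6*W) + 2*(-9)/(-3) = (W**2 + 6*W) + 2*(-9)*(-1/3) = (W**2 + 6*W) + 6 = 6 + W**2 + 6*W)
5360*N(-4) = 5360*(6 + (-4)**2 + 6*(-4)) = 5360*(6 + 16 - 24) = 5360*(-2) = -10720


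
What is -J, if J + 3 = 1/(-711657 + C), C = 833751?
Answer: 366281/122094 ≈ 3.0000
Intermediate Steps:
J = -366281/122094 (J = -3 + 1/(-711657 + 833751) = -3 + 1/122094 = -366281/122094 ≈ -3.0000)
-J = -1*(-366281/122094) = 366281/122094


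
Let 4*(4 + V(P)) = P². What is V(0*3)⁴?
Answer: 256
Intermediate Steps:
V(P) = -4 + P²/4
V(0*3)⁴ = (-4 + (0*3)²/4)⁴ = (-4 + (¼)*0²)⁴ = (-4 + (¼)*0)⁴ = (-4 + 0)⁴ = (-4)⁴ = 256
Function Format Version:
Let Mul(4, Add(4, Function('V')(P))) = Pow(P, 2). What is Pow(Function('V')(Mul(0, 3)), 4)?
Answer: 256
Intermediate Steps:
Function('V')(P) = Add(-4, Mul(Rational(1, 4), Pow(P, 2)))
Pow(Function('V')(Mul(0, 3)), 4) = Pow(Add(-4, Mul(Rational(1, 4), Pow(Mul(0, 3), 2))), 4) = Pow(Add(-4, Mul(Rational(1, 4), Pow(0, 2))), 4) = Pow(Add(-4, Mul(Rational(1, 4), 0)), 4) = Pow(Add(-4, 0), 4) = Pow(-4, 4) = 256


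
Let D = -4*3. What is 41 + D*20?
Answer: -199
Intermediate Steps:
D = -12
41 + D*20 = 41 - 12*20 = 41 - 240 = -199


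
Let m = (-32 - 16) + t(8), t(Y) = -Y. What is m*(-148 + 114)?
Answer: 1904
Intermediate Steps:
m = -56 (m = (-32 - 16) - 1*8 = -48 - 8 = -56)
m*(-148 + 114) = -56*(-148 + 114) = -56*(-34) = 1904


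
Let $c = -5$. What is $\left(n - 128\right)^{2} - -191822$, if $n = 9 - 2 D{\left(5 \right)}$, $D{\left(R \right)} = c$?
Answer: $203703$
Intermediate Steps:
$D{\left(R \right)} = -5$
$n = 19$ ($n = 9 - -10 = 9 + 10 = 19$)
$\left(n - 128\right)^{2} - -191822 = \left(19 - 128\right)^{2} - -191822 = \left(-109\right)^{2} + 191822 = 11881 + 191822 = 203703$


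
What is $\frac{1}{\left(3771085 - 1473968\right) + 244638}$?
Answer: $\frac{1}{2541755} \approx 3.9343 \cdot 10^{-7}$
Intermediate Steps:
$\frac{1}{\left(3771085 - 1473968\right) + 244638} = \frac{1}{2297117 + 244638} = \frac{1}{2541755}$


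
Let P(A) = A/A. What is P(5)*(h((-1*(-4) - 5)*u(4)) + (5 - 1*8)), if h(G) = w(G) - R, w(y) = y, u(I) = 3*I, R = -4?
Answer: -11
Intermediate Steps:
P(A) = 1
h(G) = 4 + G (h(G) = G - 1*(-4) = G + 4 = 4 + G)
P(5)*(h((-1*(-4) - 5)*u(4)) + (5 - 1*8)) = 1*((4 + (-1*(-4) - 5)*(3*4)) + (5 - 1*8)) = 1*((4 + (4 - 5)*12) + (5 - 8)) = 1*((4 - 1*12) - 3) = 1*((4 - 12) - 3) = 1*(-8 - 3) = 1*(-11) = -11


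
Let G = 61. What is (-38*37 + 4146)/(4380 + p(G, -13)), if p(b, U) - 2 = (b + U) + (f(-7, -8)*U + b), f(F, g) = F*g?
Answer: 2740/3763 ≈ 0.72814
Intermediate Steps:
p(b, U) = 2 + 2*b + 57*U (p(b, U) = 2 + ((b + U) + ((-7*(-8))*U + b)) = 2 + ((U + b) + (56*U + b)) = 2 + ((U + b) + (b + 56*U)) = 2 + (2*b + 57*U) = 2 + 2*b + 57*U)
(-38*37 + 4146)/(4380 + p(G, -13)) = (-38*37 + 4146)/(4380 + (2 + 2*61 + 57*(-13))) = (-1406 + 4146)/(4380 + (2 + 122 - 741)) = 2740/(4380 - 617) = 2740/3763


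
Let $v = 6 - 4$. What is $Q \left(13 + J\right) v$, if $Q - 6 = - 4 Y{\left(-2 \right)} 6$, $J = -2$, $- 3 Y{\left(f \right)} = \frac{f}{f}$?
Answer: $308$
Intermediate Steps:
$v = 2$
$Y{\left(f \right)} = - \frac{1}{3}$ ($Y{\left(f \right)} = - \frac{f \frac{1}{f}}{3} = \left(- \frac{1}{3}\right) 1 = - \frac{1}{3}$)
$Q = 14$ ($Q = 6 + \left(-4\right) \left(- \frac{1}{3}\right) 6 = 6 + \frac{4}{3} \cdot 6 = 6 + 8 = 14$)
$Q \left(13 + J\right) v = 14 \left(13 - 2\right) 2 = 14 \cdot 11 \cdot 2 = 14 \cdot 22 = 308$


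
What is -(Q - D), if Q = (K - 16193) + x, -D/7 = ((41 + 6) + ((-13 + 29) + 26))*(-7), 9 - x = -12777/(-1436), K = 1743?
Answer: 27012449/1436 ≈ 18811.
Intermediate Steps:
x = 147/1436 (x = 9 - (-12777)/(-1436) = 9 - (-12777)*(-1)/1436 = 9 - 1*12777/1436 = 9 - 12777/1436 = 147/1436 ≈ 0.10237)
D = 4361 (D = -7*((41 + 6) + ((-13 + 29) + 26))*(-7) = -7*(47 + (16 + 26))*(-7) = -7*(47 + 42)*(-7) = -623*(-7) = -7*(-623) = 4361)
Q = -20750053/1436 (Q = (1743 - 16193) + 147/1436 = -14450 + 147/1436 = -20750053/1436 ≈ -14450.)
-(Q - D) = -(-20750053/1436 - 1*4361) = -(-20750053/1436 - 4361) = -1*(-27012449/1436) = 27012449/1436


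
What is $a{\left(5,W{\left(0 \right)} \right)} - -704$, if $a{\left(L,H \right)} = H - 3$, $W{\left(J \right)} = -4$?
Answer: $697$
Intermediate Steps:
$a{\left(L,H \right)} = -3 + H$ ($a{\left(L,H \right)} = H - 3 = -3 + H$)
$a{\left(5,W{\left(0 \right)} \right)} - -704 = \left(-3 - 4\right) - -704 = -7 + 704 = 697$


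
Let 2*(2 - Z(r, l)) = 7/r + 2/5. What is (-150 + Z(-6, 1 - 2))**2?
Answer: 78446449/3600 ≈ 21791.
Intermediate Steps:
Z(r, l) = 9/5 - 7/(2*r) (Z(r, l) = 2 - (7/r + 2/5)/2 = 2 - (2/5 + 7/r)/2 = 2 + (-1/5 - 7/(2*r)) = 9/5 - 7/(2*r))
(-150 + Z(-6, 1 - 2))**2 = (-150 + (1/10)*(-35 + 18*(-6))/(-6))**2 = (-150 + (1/10)*(-1/6)*(-35 - 108))**2 = (-150 + (1/10)*(-1/6)*(-143))**2 = (-150 + 143/60)**2 = (-8857/60)**2 = 78446449/3600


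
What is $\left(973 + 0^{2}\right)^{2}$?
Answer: $946729$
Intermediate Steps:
$\left(973 + 0^{2}\right)^{2} = \left(973 + 0\right)^{2} = 973^{2} = 946729$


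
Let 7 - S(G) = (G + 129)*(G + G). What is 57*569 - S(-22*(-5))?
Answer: 85006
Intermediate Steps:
S(G) = 7 - 2*G*(129 + G) (S(G) = 7 - (G + 129)*(G + G) = 7 - (129 + G)*2*G = 7 - 2*G*(129 + G))
57*569 - S(-22*(-5)) = 57*569 - (7 - (-5676)*(-5) - 2*(-22*(-5))²) = 32433 - (7 - 258*110 - 2*110²) = 32433 - (7 - 28380 - 2*12100) = 32433 - (7 - 28380 - 24200) = 32433 - 1*(-52573) = 32433 + 52573 = 85006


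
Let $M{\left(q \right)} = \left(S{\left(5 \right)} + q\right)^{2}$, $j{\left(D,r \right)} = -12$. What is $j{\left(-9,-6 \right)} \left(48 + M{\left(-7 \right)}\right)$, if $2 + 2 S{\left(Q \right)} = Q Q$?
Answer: $-819$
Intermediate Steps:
$S{\left(Q \right)} = -1 + \frac{Q^{2}}{2}$ ($S{\left(Q \right)} = -1 + \frac{Q Q}{2} = -1 + \frac{Q^{2}}{2}$)
$M{\left(q \right)} = \left(\frac{23}{2} + q\right)^{2}$ ($M{\left(q \right)} = \left(\left(-1 + \frac{5^{2}}{2}\right) + q\right)^{2} = \left(\left(-1 + \frac{1}{2} \cdot 25\right) + q\right)^{2} = \left(\left(-1 + \frac{25}{2}\right) + q\right)^{2} = \left(\frac{23}{2} + q\right)^{2}$)
$j{\left(-9,-6 \right)} \left(48 + M{\left(-7 \right)}\right) = - 12 \left(48 + \frac{\left(23 + 2 \left(-7\right)\right)^{2}}{4}\right) = - 12 \left(48 + \frac{\left(23 - 14\right)^{2}}{4}\right) = - 12 \left(48 + \frac{9^{2}}{4}\right) = - 12 \left(48 + \frac{1}{4} \cdot 81\right) = - 12 \left(48 + \frac{81}{4}\right) = \left(-12\right) \frac{273}{4} = -819$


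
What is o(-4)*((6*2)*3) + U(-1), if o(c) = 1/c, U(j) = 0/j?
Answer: -9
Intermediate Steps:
U(j) = 0
o(-4)*((6*2)*3) + U(-1) = ((6*2)*3)/(-4) + 0 = -3*3 + 0 = -¼*36 + 0 = -9 + 0 = -9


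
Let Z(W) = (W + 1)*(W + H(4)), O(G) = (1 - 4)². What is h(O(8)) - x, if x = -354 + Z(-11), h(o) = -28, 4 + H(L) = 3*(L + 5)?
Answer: 446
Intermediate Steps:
O(G) = 9 (O(G) = (-3)² = 9)
H(L) = 11 + 3*L (H(L) = -4 + 3*(L + 5) = -4 + 3*(5 + L) = -4 + (15 + 3*L) = 11 + 3*L)
Z(W) = (1 + W)*(23 + W) (Z(W) = (W + 1)*(W + (11 + 3*4)) = (1 + W)*(W + (11 + 12)) = (1 + W)*(W + 23) = (1 + W)*(23 + W))
x = -474 (x = -354 + (23 + (-11)² + 24*(-11)) = -354 + (23 + 121 - 264) = -354 - 120 = -474)
h(O(8)) - x = -28 - 1*(-474) = -28 + 474 = 446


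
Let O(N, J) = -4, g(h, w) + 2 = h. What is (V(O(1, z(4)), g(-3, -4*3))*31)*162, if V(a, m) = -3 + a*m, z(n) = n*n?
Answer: 85374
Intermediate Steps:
g(h, w) = -2 + h
z(n) = n**2
(V(O(1, z(4)), g(-3, -4*3))*31)*162 = ((-3 - 4*(-2 - 3))*31)*162 = ((-3 - 4*(-5))*31)*162 = ((-3 + 20)*31)*162 = (17*31)*162 = 527*162 = 85374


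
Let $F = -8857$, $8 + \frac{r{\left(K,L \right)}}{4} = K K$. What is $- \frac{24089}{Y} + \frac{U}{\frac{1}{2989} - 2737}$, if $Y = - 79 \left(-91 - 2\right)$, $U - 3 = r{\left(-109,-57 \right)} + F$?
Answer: $- \frac{174261176357}{10017502254} \approx -17.396$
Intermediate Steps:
$r{\left(K,L \right)} = -32 + 4 K^{2}$ ($r{\left(K,L \right)} = -32 + 4 K K = -32 + 4 K^{2}$)
$U = 38638$ ($U = 3 - \left(8889 - 47524\right) = 3 + \left(\left(-32 + 4 \cdot 11881\right) - 8857\right) = 3 + \left(\left(-32 + 47524\right) - 8857\right) = 3 + \left(47492 - 8857\right) = 3 + 38635 = 38638$)
$Y = 7347$ ($Y = \left(-79\right) \left(-93\right) = 7347$)
$- \frac{24089}{Y} + \frac{U}{\frac{1}{2989} - 2737} = - \frac{24089}{7347} + \frac{38638}{\frac{1}{2989} - 2737} = \left(-24089\right) \frac{1}{7347} + \frac{38638}{\frac{1}{2989} - 2737} = - \frac{24089}{7347} + \frac{38638}{- \frac{8180892}{2989}} = - \frac{24089}{7347} + 38638 \left(- \frac{2989}{8180892}\right) = - \frac{24089}{7347} - \frac{57744491}{4090446} = - \frac{174261176357}{10017502254}$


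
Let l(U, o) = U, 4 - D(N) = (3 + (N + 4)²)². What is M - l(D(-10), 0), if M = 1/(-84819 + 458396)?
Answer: 566716310/373577 ≈ 1517.0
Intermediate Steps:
D(N) = 4 - (3 + (4 + N)²)² (D(N) = 4 - (3 + (N + 4)²)² = 4 - (3 + (4 + N)²)²)
M = 1/373577 ≈ 2.6768e-6
M - l(D(-10), 0) = 1/373577 - (4 - (3 + (4 - 10)²)²) = 1/373577 - (4 - (3 + (-6)²)²) = 1/373577 - (4 - (3 + 36)²) = 1/373577 - (4 - 1*39²) = 1/373577 - (4 - 1*1521) = 1/373577 - (4 - 1521) = 1/373577 - 1*(-1517) = 1/373577 + 1517 = 566716310/373577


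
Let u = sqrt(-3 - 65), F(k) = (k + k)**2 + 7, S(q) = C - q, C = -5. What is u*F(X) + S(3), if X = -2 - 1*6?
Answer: -8 + 526*I*sqrt(17) ≈ -8.0 + 2168.8*I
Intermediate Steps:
X = -8 (X = -2 - 6 = -8)
S(q) = -5 - q
F(k) = 7 + 4*k**2 (F(k) = (2*k)**2 + 7 = 4*k**2 + 7 = 7 + 4*k**2)
u = 2*I*sqrt(17) (u = sqrt(-68) = 2*I*sqrt(17) ≈ 8.2462*I)
u*F(X) + S(3) = (2*I*sqrt(17))*(7 + 4*(-8)**2) + (-5 - 1*3) = (2*I*sqrt(17))*(7 + 4*64) + (-5 - 3) = (2*I*sqrt(17))*(7 + 256) - 8 = (2*I*sqrt(17))*263 - 8 = 526*I*sqrt(17) - 8 = -8 + 526*I*sqrt(17)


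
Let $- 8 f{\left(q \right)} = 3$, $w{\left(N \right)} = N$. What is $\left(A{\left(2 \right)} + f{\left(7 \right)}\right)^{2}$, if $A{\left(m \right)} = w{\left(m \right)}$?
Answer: $\frac{169}{64} \approx 2.6406$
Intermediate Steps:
$f{\left(q \right)} = - \frac{3}{8}$ ($f{\left(q \right)} = \left(- \frac{1}{8}\right) 3 = - \frac{3}{8}$)
$A{\left(m \right)} = m$
$\left(A{\left(2 \right)} + f{\left(7 \right)}\right)^{2} = \left(2 - \frac{3}{8}\right)^{2} = \left(\frac{13}{8}\right)^{2} = \frac{169}{64}$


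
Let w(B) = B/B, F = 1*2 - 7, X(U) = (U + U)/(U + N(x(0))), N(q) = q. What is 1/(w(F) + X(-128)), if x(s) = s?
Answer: ⅓ ≈ 0.33333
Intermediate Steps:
X(U) = 2 (X(U) = (U + U)/(U + 0) = (2*U)/U = 2)
F = -5 (F = 2 - 7 = -5)
w(B) = 1
1/(w(F) + X(-128)) = 1/(1 + 2) = 1/3 = ⅓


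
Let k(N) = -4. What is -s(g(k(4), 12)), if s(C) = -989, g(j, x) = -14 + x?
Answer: 989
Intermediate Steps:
-s(g(k(4), 12)) = -1*(-989) = 989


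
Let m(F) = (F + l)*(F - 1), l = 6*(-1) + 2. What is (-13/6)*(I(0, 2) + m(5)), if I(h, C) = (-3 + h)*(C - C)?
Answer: -26/3 ≈ -8.6667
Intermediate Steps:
l = -4 (l = -6 + 2 = -4)
m(F) = (-1 + F)*(-4 + F) (m(F) = (F - 4)*(F - 1) = (-4 + F)*(-1 + F) = (-1 + F)*(-4 + F))
I(h, C) = 0 (I(h, C) = (-3 + h)*0 = 0)
(-13/6)*(I(0, 2) + m(5)) = (-13/6)*(0 + (4 + 5² - 5*5)) = (-13*⅙)*(0 + (4 + 25 - 25)) = -13*(0 + 4)/6 = -13/6*4 = -26/3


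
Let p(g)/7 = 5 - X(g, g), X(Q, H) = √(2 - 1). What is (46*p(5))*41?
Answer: 52808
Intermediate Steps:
X(Q, H) = 1 (X(Q, H) = √1 = 1)
p(g) = 28 (p(g) = 7*(5 - 1*1) = 7*(5 - 1) = 7*4 = 28)
(46*p(5))*41 = (46*28)*41 = 1288*41 = 52808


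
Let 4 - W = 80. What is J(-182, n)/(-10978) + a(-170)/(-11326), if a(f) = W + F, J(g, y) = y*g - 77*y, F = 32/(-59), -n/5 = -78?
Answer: 16886973247/1833968213 ≈ 9.2079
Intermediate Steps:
n = 390 (n = -5*(-78) = 390)
F = -32/59 (F = 32*(-1/59) = -32/59 ≈ -0.54237)
W = -76 (W = 4 - 1*80 = 4 - 80 = -76)
J(g, y) = -77*y + g*y (J(g, y) = g*y - 77*y = -77*y + g*y)
a(f) = -4516/59 (a(f) = -76 - 32/59 = -4516/59)
J(-182, n)/(-10978) + a(-170)/(-11326) = (390*(-77 - 182))/(-10978) - 4516/59/(-11326) = (390*(-259))*(-1/10978) - 4516/59*(-1/11326) = -101010*(-1/10978) + 2258/334117 = 50505/5489 + 2258/334117 = 16886973247/1833968213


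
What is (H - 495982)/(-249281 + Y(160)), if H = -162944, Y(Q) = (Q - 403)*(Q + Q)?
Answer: 658926/327041 ≈ 2.0148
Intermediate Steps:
Y(Q) = 2*Q*(-403 + Q) (Y(Q) = (-403 + Q)*(2*Q) = 2*Q*(-403 + Q))
(H - 495982)/(-249281 + Y(160)) = (-162944 - 495982)/(-249281 + 2*160*(-403 + 160)) = -658926/(-249281 + 2*160*(-243)) = -658926/(-249281 - 77760) = -658926/(-327041) = -658926*(-1/327041) = 658926/327041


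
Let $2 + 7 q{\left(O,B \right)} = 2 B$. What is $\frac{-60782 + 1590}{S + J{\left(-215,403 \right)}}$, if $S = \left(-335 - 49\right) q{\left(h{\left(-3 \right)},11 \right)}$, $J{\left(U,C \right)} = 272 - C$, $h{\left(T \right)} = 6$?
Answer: $\frac{414344}{8597} \approx 48.196$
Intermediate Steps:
$q{\left(O,B \right)} = - \frac{2}{7} + \frac{2 B}{7}$
$S = - \frac{7680}{7}$ ($S = \left(-335 - 49\right) \left(- \frac{2}{7} + \frac{2}{7} \cdot 11\right) = - 384 \left(- \frac{2}{7} + \frac{22}{7}\right) = \left(-384\right) \frac{20}{7} = - \frac{7680}{7} \approx -1097.1$)
$\frac{-60782 + 1590}{S + J{\left(-215,403 \right)}} = \frac{-60782 + 1590}{- \frac{7680}{7} + \left(272 - 403\right)} = - \frac{59192}{- \frac{7680}{7} + \left(272 - 403\right)} = - \frac{59192}{- \frac{7680}{7} - 131} = - \frac{59192}{- \frac{8597}{7}} = \left(-59192\right) \left(- \frac{7}{8597}\right) = \frac{414344}{8597}$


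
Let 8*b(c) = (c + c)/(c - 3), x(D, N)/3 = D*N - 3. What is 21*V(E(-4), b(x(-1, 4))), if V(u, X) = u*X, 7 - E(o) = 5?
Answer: 147/16 ≈ 9.1875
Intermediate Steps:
x(D, N) = -9 + 3*D*N (x(D, N) = 3*(D*N - 3) = 3*(-3 + D*N) = -9 + 3*D*N)
E(o) = 2 (E(o) = 7 - 1*5 = 7 - 5 = 2)
b(c) = c/(4*(-3 + c)) (b(c) = ((c + c)/(c - 3))/8 = ((2*c)/(-3 + c))/8 = (2*c/(-3 + c))/8 = c/(4*(-3 + c)))
V(u, X) = X*u
21*V(E(-4), b(x(-1, 4))) = 21*(((-9 + 3*(-1)*4)/(4*(-3 + (-9 + 3*(-1)*4))))*2) = 21*(((-9 - 12)/(4*(-3 + (-9 - 12))))*2) = 21*(((¼)*(-21)/(-3 - 21))*2) = 21*(((¼)*(-21)/(-24))*2) = 21*(((¼)*(-21)*(-1/24))*2) = 21*((7/32)*2) = 21*(7/16) = 147/16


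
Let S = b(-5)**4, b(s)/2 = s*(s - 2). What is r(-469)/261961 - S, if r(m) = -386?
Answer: -6289683610386/261961 ≈ -2.4010e+7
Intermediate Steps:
b(s) = 2*s*(-2 + s) (b(s) = 2*(s*(s - 2)) = 2*(s*(-2 + s)) = 2*s*(-2 + s))
S = 24010000 (S = (2*(-5)*(-2 - 5))**4 = (2*(-5)*(-7))**4 = 70**4 = 24010000)
r(-469)/261961 - S = -386/261961 - 1*24010000 = -386*1/261961 - 24010000 = -386/261961 - 24010000 = -6289683610386/261961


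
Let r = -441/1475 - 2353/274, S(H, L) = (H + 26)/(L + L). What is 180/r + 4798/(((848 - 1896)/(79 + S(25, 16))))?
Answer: -23440563300689/60222422912 ≈ -389.23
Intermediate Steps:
S(H, L) = (26 + H)/(2*L) (S(H, L) = (26 + H)/((2*L)) = (26 + H)*(1/(2*L)) = (26 + H)/(2*L))
r = -3591509/404150 (r = -441*1/1475 - 2353*1/274 = -441/1475 - 2353/274 = -3591509/404150 ≈ -8.8866)
180/r + 4798/(((848 - 1896)/(79 + S(25, 16)))) = 180/(-3591509/404150) + 4798/(((848 - 1896)/(79 + (½)*(26 + 25)/16))) = 180*(-404150/3591509) + 4798/((-1048/(79 + (½)*(1/16)*51))) = -72747000/3591509 + 4798/((-1048/(79 + 51/32))) = -72747000/3591509 + 4798/((-1048/2579/32)) = -72747000/3591509 + 4798/((-1048*32/2579)) = -72747000/3591509 + 4798/(-33536/2579) = -72747000/3591509 + 4798*(-2579/33536) = -72747000/3591509 - 6187021/16768 = -23440563300689/60222422912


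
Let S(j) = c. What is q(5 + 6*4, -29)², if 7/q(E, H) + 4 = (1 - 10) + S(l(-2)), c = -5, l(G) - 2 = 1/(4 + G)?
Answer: 49/324 ≈ 0.15123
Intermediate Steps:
l(G) = 2 + 1/(4 + G)
S(j) = -5
q(E, H) = -7/18 (q(E, H) = 7/(-4 + ((1 - 10) - 5)) = 7/(-4 + (-9 - 5)) = 7/(-4 - 14) = 7/(-18) = 7*(-1/18) = -7/18)
q(5 + 6*4, -29)² = (-7/18)² = 49/324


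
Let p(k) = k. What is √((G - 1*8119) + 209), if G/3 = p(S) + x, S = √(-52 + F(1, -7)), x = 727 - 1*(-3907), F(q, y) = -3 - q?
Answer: √(5992 + 6*I*√14) ≈ 77.408 + 0.145*I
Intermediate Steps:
x = 4634 (x = 727 + 3907 = 4634)
S = 2*I*√14 (S = √(-52 + (-3 - 1*1)) = √(-52 + (-3 - 1)) = √(-52 - 4) = √(-56) = 2*I*√14 ≈ 7.4833*I)
G = 13902 + 6*I*√14 (G = 3*(2*I*√14 + 4634) = 3*(4634 + 2*I*√14) = 13902 + 6*I*√14 ≈ 13902.0 + 22.45*I)
√((G - 1*8119) + 209) = √(((13902 + 6*I*√14) - 1*8119) + 209) = √(((13902 + 6*I*√14) - 8119) + 209) = √((5783 + 6*I*√14) + 209) = √(5992 + 6*I*√14)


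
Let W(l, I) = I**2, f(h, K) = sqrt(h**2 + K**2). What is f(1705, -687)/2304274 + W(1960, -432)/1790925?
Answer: 62208/596975 + sqrt(3378994)/2304274 ≈ 0.10500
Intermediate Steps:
f(h, K) = sqrt(K**2 + h**2)
f(1705, -687)/2304274 + W(1960, -432)/1790925 = sqrt((-687)**2 + 1705**2)/2304274 + (-432)**2/1790925 = sqrt(471969 + 2907025)*(1/2304274) + 186624*(1/1790925) = sqrt(3378994)*(1/2304274) + 62208/596975 = sqrt(3378994)/2304274 + 62208/596975 = 62208/596975 + sqrt(3378994)/2304274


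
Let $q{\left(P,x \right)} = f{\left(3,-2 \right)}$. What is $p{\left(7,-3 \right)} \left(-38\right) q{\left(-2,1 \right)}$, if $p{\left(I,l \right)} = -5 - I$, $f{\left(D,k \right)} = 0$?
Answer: $0$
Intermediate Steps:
$q{\left(P,x \right)} = 0$
$p{\left(7,-3 \right)} \left(-38\right) q{\left(-2,1 \right)} = \left(-5 - 7\right) \left(-38\right) 0 = \left(-12\right) \left(-38\right) 0 = 456 \cdot 0 = 0$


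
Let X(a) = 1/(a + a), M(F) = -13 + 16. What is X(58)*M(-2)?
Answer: 3/116 ≈ 0.025862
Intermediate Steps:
M(F) = 3
X(a) = 1/(2*a)
X(58)*M(-2) = ((½)/58)*3 = ((½)*(1/58))*3 = (1/116)*3 = 3/116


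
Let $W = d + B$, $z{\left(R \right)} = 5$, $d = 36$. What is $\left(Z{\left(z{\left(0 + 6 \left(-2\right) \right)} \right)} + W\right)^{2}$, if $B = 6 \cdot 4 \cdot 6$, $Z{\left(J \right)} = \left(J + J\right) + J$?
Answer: $38025$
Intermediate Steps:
$Z{\left(J \right)} = 3 J$ ($Z{\left(J \right)} = 2 J + J = 3 J$)
$B = 144$ ($B = 24 \cdot 6 = 144$)
$W = 180$ ($W = 36 + 144 = 180$)
$\left(Z{\left(z{\left(0 + 6 \left(-2\right) \right)} \right)} + W\right)^{2} = \left(3 \cdot 5 + 180\right)^{2} = \left(15 + 180\right)^{2} = 195^{2} = 38025$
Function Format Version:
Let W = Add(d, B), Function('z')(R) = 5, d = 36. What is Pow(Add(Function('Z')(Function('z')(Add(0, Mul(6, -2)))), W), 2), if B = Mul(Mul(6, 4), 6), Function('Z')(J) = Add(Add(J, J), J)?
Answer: 38025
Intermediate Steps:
Function('Z')(J) = Mul(3, J) (Function('Z')(J) = Add(Mul(2, J), J) = Mul(3, J))
B = 144 (B = Mul(24, 6) = 144)
W = 180 (W = Add(36, 144) = 180)
Pow(Add(Function('Z')(Function('z')(Add(0, Mul(6, -2)))), W), 2) = Pow(Add(Mul(3, 5), 180), 2) = Pow(Add(15, 180), 2) = Pow(195, 2) = 38025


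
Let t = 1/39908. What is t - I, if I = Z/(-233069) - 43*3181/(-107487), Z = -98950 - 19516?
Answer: -1780407791131249/999770730460524 ≈ -1.7808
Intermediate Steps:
t = 1/39908 ≈ 2.5058e-5
Z = -118466
I = 44613431969/25051887603 (I = -118466/(-233069) - 43*3181/(-107487) = -118466*(-1/233069) - 136783*(-1/107487) = 118466/233069 + 136783/107487 = 44613431969/25051887603 ≈ 1.7808)
t - I = 1/39908 - 1*44613431969/25051887603 = 1/39908 - 44613431969/25051887603 = -1780407791131249/999770730460524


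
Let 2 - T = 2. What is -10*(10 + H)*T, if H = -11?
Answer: 0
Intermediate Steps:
T = 0 (T = 2 - 1*2 = 2 - 2 = 0)
-10*(10 + H)*T = -10*(10 - 11)*0 = -(-10)*0 = -10*0 = 0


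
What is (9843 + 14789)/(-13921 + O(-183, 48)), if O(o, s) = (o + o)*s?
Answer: -24632/31489 ≈ -0.78224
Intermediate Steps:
O(o, s) = 2*o*s (O(o, s) = (2*o)*s = 2*o*s)
(9843 + 14789)/(-13921 + O(-183, 48)) = (9843 + 14789)/(-13921 + 2*(-183)*48) = 24632/(-13921 - 17568) = 24632/(-31489) = 24632*(-1/31489) = -24632/31489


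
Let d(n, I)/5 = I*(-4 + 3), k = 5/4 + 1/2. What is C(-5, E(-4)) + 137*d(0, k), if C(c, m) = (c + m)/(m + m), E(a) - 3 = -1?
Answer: -2399/2 ≈ -1199.5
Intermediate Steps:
E(a) = 2 (E(a) = 3 - 1 = 2)
C(c, m) = (c + m)/(2*m) (C(c, m) = (c + m)/((2*m)) = (c + m)*(1/(2*m)) = (c + m)/(2*m))
k = 7/4 (k = 5*(1/4) + 1*(1/2) = 5/4 + 1/2 = 7/4 ≈ 1.7500)
d(n, I) = -5*I (d(n, I) = 5*(I*(-4 + 3)) = 5*(I*(-1)) = 5*(-I) = -5*I)
C(-5, E(-4)) + 137*d(0, k) = (1/2)*(-5 + 2)/2 + 137*(-5*7/4) = (1/2)*(1/2)*(-3) + 137*(-35/4) = -3/4 - 4795/4 = -2399/2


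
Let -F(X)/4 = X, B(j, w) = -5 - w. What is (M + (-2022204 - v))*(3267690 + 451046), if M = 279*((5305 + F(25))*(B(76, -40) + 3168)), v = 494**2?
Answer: 17288828882867920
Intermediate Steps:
F(X) = -4*X
v = 244036
M = 4651380585 (M = 279*((5305 - 4*25)*((-5 - 1*(-40)) + 3168)) = 279*((5305 - 100)*((-5 + 40) + 3168)) = 279*(5205*(35 + 3168)) = 279*(5205*3203) = 279*16671615 = 4651380585)
(M + (-2022204 - v))*(3267690 + 451046) = (4651380585 + (-2022204 - 1*244036))*(3267690 + 451046) = (4651380585 + (-2022204 - 244036))*3718736 = (4651380585 - 2266240)*3718736 = 4649114345*3718736 = 17288828882867920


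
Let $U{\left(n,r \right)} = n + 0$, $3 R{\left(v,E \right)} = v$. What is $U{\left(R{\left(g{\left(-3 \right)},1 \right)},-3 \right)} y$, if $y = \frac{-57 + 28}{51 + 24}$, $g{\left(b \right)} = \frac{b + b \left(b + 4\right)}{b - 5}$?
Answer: $- \frac{29}{300} \approx -0.096667$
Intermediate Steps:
$g{\left(b \right)} = \frac{b + b \left(4 + b\right)}{-5 + b}$
$y = - \frac{29}{75} \approx -0.38667$
$R{\left(v,E \right)} = \frac{v}{3}$
$U{\left(n,r \right)} = n$
$U{\left(R{\left(g{\left(-3 \right)},1 \right)},-3 \right)} y = \frac{\left(-3\right) \frac{1}{-5 - 3} \left(5 - 3\right)}{3} \left(- \frac{29}{75}\right) = \frac{\left(-3\right) \frac{1}{-8} \cdot 2}{3} \left(- \frac{29}{75}\right) = \frac{\left(-3\right) \left(- \frac{1}{8}\right) 2}{3} \left(- \frac{29}{75}\right) = \frac{1}{3} \cdot \frac{3}{4} \left(- \frac{29}{75}\right) = \frac{1}{4} \left(- \frac{29}{75}\right) = - \frac{29}{300}$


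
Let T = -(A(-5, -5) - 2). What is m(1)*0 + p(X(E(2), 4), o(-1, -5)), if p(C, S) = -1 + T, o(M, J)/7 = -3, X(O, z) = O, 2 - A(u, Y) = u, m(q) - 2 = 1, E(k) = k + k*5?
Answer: -6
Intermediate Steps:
E(k) = 6*k (E(k) = k + 5*k = 6*k)
m(q) = 3 (m(q) = 2 + 1 = 3)
A(u, Y) = 2 - u
o(M, J) = -21 (o(M, J) = 7*(-3) = -21)
T = -5 (T = -((2 - 1*(-5)) - 2) = -((2 + 5) - 2) = -(7 - 2) = -1*5 = -5)
p(C, S) = -6 (p(C, S) = -1 - 5 = -6)
m(1)*0 + p(X(E(2), 4), o(-1, -5)) = 3*0 - 6 = 0 - 6 = -6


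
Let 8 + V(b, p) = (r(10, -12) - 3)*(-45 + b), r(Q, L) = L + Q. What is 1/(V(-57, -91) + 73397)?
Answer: 1/73899 ≈ 1.3532e-5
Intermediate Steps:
V(b, p) = 217 - 5*b (V(b, p) = -8 + ((-12 + 10) - 3)*(-45 + b) = -8 + (-2 - 3)*(-45 + b) = -8 - 5*(-45 + b) = -8 + (225 - 5*b) = 217 - 5*b)
1/(V(-57, -91) + 73397) = 1/((217 - 5*(-57)) + 73397) = 1/((217 + 285) + 73397) = 1/(502 + 73397) = 1/73899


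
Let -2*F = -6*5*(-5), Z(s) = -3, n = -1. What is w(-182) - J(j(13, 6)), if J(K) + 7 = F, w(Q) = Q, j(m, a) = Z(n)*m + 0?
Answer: -100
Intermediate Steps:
F = -75 (F = -(-6*5)*(-5)/2 = -(-15)*(-5) = -1/2*150 = -75)
j(m, a) = -3*m (j(m, a) = -3*m + 0 = -3*m)
J(K) = -82 (J(K) = -7 - 75 = -82)
w(-182) - J(j(13, 6)) = -182 - 1*(-82) = -182 + 82 = -100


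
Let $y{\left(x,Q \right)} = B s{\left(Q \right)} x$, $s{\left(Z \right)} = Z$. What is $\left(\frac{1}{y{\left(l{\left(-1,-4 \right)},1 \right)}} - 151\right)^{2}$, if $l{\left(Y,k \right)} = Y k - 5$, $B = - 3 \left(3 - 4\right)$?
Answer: $\frac{206116}{9} \approx 22902.0$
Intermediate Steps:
$B = 3$ ($B = - 3 \left(3 - 4\right) = \left(-3\right) \left(-1\right) = 3$)
$l{\left(Y,k \right)} = -5 + Y k$
$y{\left(x,Q \right)} = 3 Q x$
$\left(\frac{1}{y{\left(l{\left(-1,-4 \right)},1 \right)}} - 151\right)^{2} = \left(\frac{1}{3 \cdot 1 \left(-5 - -4\right)} - 151\right)^{2} = \left(\frac{1}{3 \cdot 1 \left(-5 + 4\right)} - 151\right)^{2} = \left(\frac{1}{3 \cdot 1 \left(-1\right)} - 151\right)^{2} = \left(\frac{1}{-3} - 151\right)^{2} = \left(- \frac{1}{3} - 151\right)^{2} = \left(- \frac{454}{3}\right)^{2} = \frac{206116}{9}$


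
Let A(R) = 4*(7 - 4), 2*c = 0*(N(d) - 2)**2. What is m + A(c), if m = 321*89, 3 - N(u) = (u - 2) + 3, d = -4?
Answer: 28581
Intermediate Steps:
N(u) = 2 - u (N(u) = 3 - ((u - 2) + 3) = 3 - ((-2 + u) + 3) = 3 - (1 + u) = 3 + (-1 - u) = 2 - u)
m = 28569
c = 0 (c = (0*((2 - 1*(-4)) - 2)**2)/2 = (0*((2 + 4) - 2)**2)/2 = (0*(6 - 2)**2)/2 = (0*4**2)/2 = (0*16)/2 = (1/2)*0 = 0)
A(R) = 12 (A(R) = 4*3 = 12)
m + A(c) = 28569 + 12 = 28581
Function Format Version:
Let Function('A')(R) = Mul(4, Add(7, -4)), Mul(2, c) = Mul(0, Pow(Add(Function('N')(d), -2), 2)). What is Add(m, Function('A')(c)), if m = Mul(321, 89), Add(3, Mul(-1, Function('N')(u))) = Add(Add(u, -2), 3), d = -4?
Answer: 28581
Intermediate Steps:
Function('N')(u) = Add(2, Mul(-1, u)) (Function('N')(u) = Add(3, Mul(-1, Add(Add(u, -2), 3))) = Add(3, Mul(-1, Add(Add(-2, u), 3))) = Add(3, Mul(-1, Add(1, u))) = Add(3, Add(-1, Mul(-1, u))) = Add(2, Mul(-1, u)))
m = 28569
c = 0 (c = Mul(Rational(1, 2), Mul(0, Pow(Add(Add(2, Mul(-1, -4)), -2), 2))) = Mul(Rational(1, 2), Mul(0, Pow(Add(Add(2, 4), -2), 2))) = Mul(Rational(1, 2), Mul(0, Pow(Add(6, -2), 2))) = Mul(Rational(1, 2), Mul(0, Pow(4, 2))) = Mul(Rational(1, 2), Mul(0, 16)) = Mul(Rational(1, 2), 0) = 0)
Function('A')(R) = 12 (Function('A')(R) = Mul(4, 3) = 12)
Add(m, Function('A')(c)) = Add(28569, 12) = 28581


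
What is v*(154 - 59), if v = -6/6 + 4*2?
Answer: 665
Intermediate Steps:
v = 7 (v = -6*1/6 + 8 = -1 + 8 = 7)
v*(154 - 59) = 7*(154 - 59) = 7*95 = 665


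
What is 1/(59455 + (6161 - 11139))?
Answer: 1/54477 ≈ 1.8356e-5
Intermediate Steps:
1/(59455 + (6161 - 11139)) = 1/(59455 - 4978) = 1/54477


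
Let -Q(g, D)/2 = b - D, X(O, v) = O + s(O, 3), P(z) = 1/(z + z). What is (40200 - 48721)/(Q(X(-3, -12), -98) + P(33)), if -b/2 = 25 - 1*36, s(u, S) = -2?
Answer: 562386/15839 ≈ 35.506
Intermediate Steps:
b = 22 (b = -2*(25 - 1*36) = -2*(25 - 36) = -2*(-11) = 22)
P(z) = 1/(2*z)
X(O, v) = -2 + O (X(O, v) = O - 2 = -2 + O)
Q(g, D) = -44 + 2*D (Q(g, D) = -2*(22 - D) = -44 + 2*D)
(40200 - 48721)/(Q(X(-3, -12), -98) + P(33)) = (40200 - 48721)/((-44 + 2*(-98)) + (½)/33) = -8521/((-44 - 196) + (½)*(1/33)) = -8521/(-240 + 1/66) = -8521/(-15839/66) = -8521*(-66/15839) = 562386/15839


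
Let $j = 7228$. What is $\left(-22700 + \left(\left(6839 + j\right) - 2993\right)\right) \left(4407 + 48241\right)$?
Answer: $-612085648$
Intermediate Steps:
$\left(-22700 + \left(\left(6839 + j\right) - 2993\right)\right) \left(4407 + 48241\right) = \left(-22700 + \left(\left(6839 + 7228\right) - 2993\right)\right) \left(4407 + 48241\right) = \left(-22700 + \left(14067 - 2993\right)\right) 52648 = \left(-22700 + 11074\right) 52648 = \left(-11626\right) 52648 = -612085648$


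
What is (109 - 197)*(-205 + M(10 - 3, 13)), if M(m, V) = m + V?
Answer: 16280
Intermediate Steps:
M(m, V) = V + m
(109 - 197)*(-205 + M(10 - 3, 13)) = (109 - 197)*(-205 + (13 + (10 - 3))) = -88*(-205 + (13 + 7)) = -88*(-205 + 20) = -88*(-185) = 16280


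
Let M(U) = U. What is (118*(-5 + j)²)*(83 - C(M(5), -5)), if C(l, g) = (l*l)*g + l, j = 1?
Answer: 383264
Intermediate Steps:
C(l, g) = l + g*l² (C(l, g) = l²*g + l = g*l² + l = l + g*l²)
(118*(-5 + j)²)*(83 - C(M(5), -5)) = (118*(-5 + 1)²)*(83 - 5*(1 - 5*5)) = (118*(-4)²)*(83 - 5*(1 - 25)) = (118*16)*(83 - 5*(-24)) = 1888*(83 - 1*(-120)) = 1888*(83 + 120) = 1888*203 = 383264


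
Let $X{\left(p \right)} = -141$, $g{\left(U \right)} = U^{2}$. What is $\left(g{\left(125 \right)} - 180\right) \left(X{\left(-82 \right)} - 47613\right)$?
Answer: $-737560530$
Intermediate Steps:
$\left(g{\left(125 \right)} - 180\right) \left(X{\left(-82 \right)} - 47613\right) = \left(125^{2} - 180\right) \left(-141 - 47613\right) = \left(15625 - 180\right) \left(-47754\right) = 15445 \left(-47754\right) = -737560530$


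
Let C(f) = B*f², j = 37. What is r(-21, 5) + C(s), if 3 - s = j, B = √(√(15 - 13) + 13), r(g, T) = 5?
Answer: 5 + 1156*√(13 + √2) ≈ 4393.9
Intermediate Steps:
B = √(13 + √2) (B = √(√2 + 13) = √(13 + √2) ≈ 3.7966)
s = -34 (s = 3 - 1*37 = 3 - 37 = -34)
C(f) = f²*√(13 + √2) (C(f) = √(13 + √2)*f² = f²*√(13 + √2))
r(-21, 5) + C(s) = 5 + (-34)²*√(13 + √2) = 5 + 1156*√(13 + √2)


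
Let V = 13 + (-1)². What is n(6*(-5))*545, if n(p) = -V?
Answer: -7630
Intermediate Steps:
V = 14 (V = 13 + 1 = 14)
n(p) = -14 (n(p) = -1*14 = -14)
n(6*(-5))*545 = -14*545 = -7630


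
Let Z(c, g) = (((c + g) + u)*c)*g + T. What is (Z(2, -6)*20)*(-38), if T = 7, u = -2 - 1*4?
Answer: -96520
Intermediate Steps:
u = -6 (u = -2 - 4 = -6)
Z(c, g) = 7 + c*g*(-6 + c + g) (Z(c, g) = (((c + g) - 6)*c)*g + 7 = ((-6 + c + g)*c)*g + 7 = (c*(-6 + c + g))*g + 7 = c*g*(-6 + c + g) + 7 = 7 + c*g*(-6 + c + g))
(Z(2, -6)*20)*(-38) = ((7 + 2*(-6)² - 6*2² - 6*2*(-6))*20)*(-38) = ((7 + 2*36 - 6*4 + 72)*20)*(-38) = ((7 + 72 - 24 + 72)*20)*(-38) = (127*20)*(-38) = 2540*(-38) = -96520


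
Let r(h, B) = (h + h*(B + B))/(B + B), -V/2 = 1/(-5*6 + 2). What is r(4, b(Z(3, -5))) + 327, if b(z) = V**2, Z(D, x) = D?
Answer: 723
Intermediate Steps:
V = 1/14 (V = -2/(-5*6 + 2) = -2/(-30 + 2) = -2/(-28) = -2*(-1/28) = 1/14 ≈ 0.071429)
b(z) = 1/196 (b(z) = (1/14)**2 = 1/196)
r(h, B) = (h + 2*B*h)/(2*B) (r(h, B) = (h + h*(2*B))/((2*B)) = (h + 2*B*h)*(1/(2*B)) = (h + 2*B*h)/(2*B))
r(4, b(Z(3, -5))) + 327 = (4 + (1/2)*4/(1/196)) + 327 = (4 + (1/2)*4*196) + 327 = (4 + 392) + 327 = 396 + 327 = 723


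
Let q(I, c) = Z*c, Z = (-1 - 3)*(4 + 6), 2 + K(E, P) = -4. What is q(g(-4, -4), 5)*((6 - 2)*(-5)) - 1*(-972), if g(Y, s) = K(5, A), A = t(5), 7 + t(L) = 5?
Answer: 4972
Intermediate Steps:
t(L) = -2 (t(L) = -7 + 5 = -2)
A = -2
K(E, P) = -6 (K(E, P) = -2 - 4 = -6)
Z = -40 (Z = -4*10 = -40)
g(Y, s) = -6
q(I, c) = -40*c
q(g(-4, -4), 5)*((6 - 2)*(-5)) - 1*(-972) = (-40*5)*((6 - 2)*(-5)) - 1*(-972) = -800*(-5) + 972 = -200*(-20) + 972 = 4000 + 972 = 4972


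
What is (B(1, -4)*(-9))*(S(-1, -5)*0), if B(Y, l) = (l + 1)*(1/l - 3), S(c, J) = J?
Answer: 0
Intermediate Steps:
B(Y, l) = (1 + l)*(-3 + 1/l)
(B(1, -4)*(-9))*(S(-1, -5)*0) = ((-2 + 1/(-4) - 3*(-4))*(-9))*(-5*0) = ((-2 - 1/4 + 12)*(-9))*0 = ((39/4)*(-9))*0 = -351/4*0 = 0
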